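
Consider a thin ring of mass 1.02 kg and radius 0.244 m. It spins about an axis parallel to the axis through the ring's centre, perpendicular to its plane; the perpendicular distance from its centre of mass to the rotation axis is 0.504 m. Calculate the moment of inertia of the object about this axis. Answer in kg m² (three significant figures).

0.320

I_cm = MR² = (1.02)(0.244)² = 0.060727 kg m²; centre at d = 0.504 m, so the parallel axis theorem gives I = 0.060727 + (1.02)(0.504)² = 0.31982 kg m².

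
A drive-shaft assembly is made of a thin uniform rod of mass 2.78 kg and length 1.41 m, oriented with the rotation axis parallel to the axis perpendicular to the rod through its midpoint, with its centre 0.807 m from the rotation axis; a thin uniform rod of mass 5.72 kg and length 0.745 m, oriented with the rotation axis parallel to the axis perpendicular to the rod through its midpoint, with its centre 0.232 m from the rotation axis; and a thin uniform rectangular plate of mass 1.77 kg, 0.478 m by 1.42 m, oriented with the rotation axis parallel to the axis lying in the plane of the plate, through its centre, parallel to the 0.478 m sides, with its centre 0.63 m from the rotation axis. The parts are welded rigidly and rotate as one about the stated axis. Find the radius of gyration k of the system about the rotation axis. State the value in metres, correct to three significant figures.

0.612

Thin rod: I_cm = (1/12)ML² = (1/12)(2.78)(1.41)² = 0.46058 kg m^2; centre at d = 0.807 m, so I = I_cm + Md² gives I = 0.46058 + (2.78)(0.807)² = 2.271 kg m^2.
Thin rod: I_cm = (1/12)ML² = (1/12)(5.72)(0.745)² = 0.26456 kg m^2; centre at d = 0.232 m, so I = I_cm + Md² gives I = 0.26456 + (5.72)(0.232)² = 0.57244 kg m^2.
Rectangular plate: I_cm = (1/12)Mb² = (1/12)(1.77)(1.42)² = 0.29742 kg m^2; centre at d = 0.63 m, so I = I_cm + Md² gives I = 0.29742 + (1.77)(0.63)² = 0.99993 kg m^2.
Total I = 3.8434 kg m^2; total mass M = 10.27 kg.
k = √(I/M) = √(3.8434/10.27) = 0.61175 m.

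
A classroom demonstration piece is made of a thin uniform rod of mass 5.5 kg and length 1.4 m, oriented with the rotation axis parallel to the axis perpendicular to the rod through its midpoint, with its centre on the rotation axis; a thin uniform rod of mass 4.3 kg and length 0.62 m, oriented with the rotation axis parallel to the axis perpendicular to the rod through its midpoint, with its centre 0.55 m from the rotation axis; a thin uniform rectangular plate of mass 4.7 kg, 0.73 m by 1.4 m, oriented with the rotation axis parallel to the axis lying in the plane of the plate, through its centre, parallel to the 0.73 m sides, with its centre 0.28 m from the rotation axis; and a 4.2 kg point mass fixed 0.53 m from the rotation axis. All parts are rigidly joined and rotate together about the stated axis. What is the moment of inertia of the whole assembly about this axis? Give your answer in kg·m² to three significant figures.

Thin rod: I_cm = (1/12)ML² = (1/12)(5.5)(1.4)² = 0.89833 kg·m²; axis through the centre, so I = 0.89833 kg·m².
Thin rod: I_cm = (1/12)ML² = (1/12)(4.3)(0.62)² = 0.13774 kg·m²; centre at d = 0.55 m, so I = I_cm + Md² gives I = 0.13774 + (4.3)(0.55)² = 1.4385 kg·m².
Rectangular plate: I_cm = (1/12)Mb² = (1/12)(4.7)(1.4)² = 0.76767 kg·m²; centre at d = 0.28 m, so I = I_cm + Md² gives I = 0.76767 + (4.7)(0.28)² = 1.1361 kg·m².
Point mass: I_cm = 0; centre at d = 0.53 m, so I = I_cm + Md² gives I = 0 + (4.2)(0.53)² = 1.1798 kg·m².
Total I = 0.89833 + 1.4385 + 1.1361 + 1.1798 = 4.6528 kg·m².

4.65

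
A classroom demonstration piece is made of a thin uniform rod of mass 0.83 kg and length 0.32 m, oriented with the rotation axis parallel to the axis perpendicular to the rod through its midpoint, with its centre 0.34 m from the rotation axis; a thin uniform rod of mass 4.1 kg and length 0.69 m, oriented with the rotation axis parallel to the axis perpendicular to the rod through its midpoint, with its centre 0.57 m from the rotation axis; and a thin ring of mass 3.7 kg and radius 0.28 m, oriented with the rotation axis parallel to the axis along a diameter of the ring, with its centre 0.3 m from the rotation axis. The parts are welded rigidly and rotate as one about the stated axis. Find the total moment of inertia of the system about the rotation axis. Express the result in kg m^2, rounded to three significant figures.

2.08

Thin rod: I_cm = (1/12)ML² = (1/12)(0.83)(0.32)² = 0.0070827 kg m^2; centre at d = 0.34 m, so the parallel axis theorem gives I = 0.0070827 + (0.83)(0.34)² = 0.10303 kg m^2.
Thin rod: I_cm = (1/12)ML² = (1/12)(4.1)(0.69)² = 0.16267 kg m^2; centre at d = 0.57 m, so the parallel axis theorem gives I = 0.16267 + (4.1)(0.57)² = 1.4948 kg m^2.
Thin ring: I_cm = (1/2)MR² = (1/2)(3.7)(0.28)² = 0.14504 kg m^2; centre at d = 0.3 m, so the parallel axis theorem gives I = 0.14504 + (3.7)(0.3)² = 0.47804 kg m^2.
Total I = 0.10303 + 1.4948 + 0.47804 = 2.0758 kg m^2.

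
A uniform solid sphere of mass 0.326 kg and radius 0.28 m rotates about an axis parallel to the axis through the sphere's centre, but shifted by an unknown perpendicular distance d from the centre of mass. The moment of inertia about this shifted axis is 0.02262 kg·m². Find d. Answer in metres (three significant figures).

About the centre-of-mass axis, I_cm = (2/5)MR² = (2/5)(0.326)(0.28)² = 0.010223 kg·m².
Parallel axis theorem: I = I_cm + Md², so Md² = 0.02262 − 0.010223 = 0.012397 kg·m².
d = √(0.012397 / 0.326) = 0.195 m.

0.195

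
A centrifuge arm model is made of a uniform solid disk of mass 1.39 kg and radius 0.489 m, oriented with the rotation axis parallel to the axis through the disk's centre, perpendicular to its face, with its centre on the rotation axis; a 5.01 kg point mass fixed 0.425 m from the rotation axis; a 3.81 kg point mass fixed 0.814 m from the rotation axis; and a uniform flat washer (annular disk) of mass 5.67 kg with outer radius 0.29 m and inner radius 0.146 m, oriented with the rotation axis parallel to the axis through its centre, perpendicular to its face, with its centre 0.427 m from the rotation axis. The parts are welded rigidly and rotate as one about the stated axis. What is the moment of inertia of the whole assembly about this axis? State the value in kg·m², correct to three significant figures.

Solid disk: I_cm = (1/2)MR² = (1/2)(1.39)(0.489)² = 0.16619 kg·m²; axis through the centre, so I = 0.16619 kg·m².
Point mass: I_cm = 0; centre at d = 0.425 m, so I = I_cm + Md² gives I = 0 + (5.01)(0.425)² = 0.90493 kg·m².
Point mass: I_cm = 0; centre at d = 0.814 m, so I = I_cm + Md² gives I = 0 + (3.81)(0.814)² = 2.5245 kg·m².
Annular disk: I_cm = (1/2)M(R²+r²) = (1/2)(5.67)[(0.29)² + (0.146)²] = 0.29885 kg·m²; centre at d = 0.427 m, so I = I_cm + Md² gives I = 0.29885 + (5.67)(0.427)² = 1.3327 kg·m².
Total I = 0.16619 + 0.90493 + 2.5245 + 1.3327 = 4.9283 kg·m².

4.93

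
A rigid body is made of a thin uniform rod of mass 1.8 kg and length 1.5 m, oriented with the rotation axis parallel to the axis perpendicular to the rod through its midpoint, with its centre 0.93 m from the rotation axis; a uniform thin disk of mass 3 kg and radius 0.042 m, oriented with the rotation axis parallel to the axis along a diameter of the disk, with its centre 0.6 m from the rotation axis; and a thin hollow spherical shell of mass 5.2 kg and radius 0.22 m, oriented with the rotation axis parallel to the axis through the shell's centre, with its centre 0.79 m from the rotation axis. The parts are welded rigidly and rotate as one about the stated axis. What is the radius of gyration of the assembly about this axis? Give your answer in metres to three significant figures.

Thin rod: I_cm = (1/12)ML² = (1/12)(1.8)(1.5)² = 0.3375 kg m²; centre at d = 0.93 m, so I = I_cm + Md² gives I = 0.3375 + (1.8)(0.93)² = 1.8943 kg m².
Thin disk: I_cm = (1/4)MR² = (1/4)(3)(0.042)² = 0.001323 kg m²; centre at d = 0.6 m, so I = I_cm + Md² gives I = 0.001323 + (3)(0.6)² = 1.0813 kg m².
Spherical shell: I_cm = (2/3)MR² = (2/3)(5.2)(0.22)² = 0.16779 kg m²; centre at d = 0.79 m, so I = I_cm + Md² gives I = 0.16779 + (5.2)(0.79)² = 3.4131 kg m².
Total I = 6.3887 kg m²; total mass M = 10 kg.
k = √(I/M) = √(6.3887/10) = 0.7993 m.

0.799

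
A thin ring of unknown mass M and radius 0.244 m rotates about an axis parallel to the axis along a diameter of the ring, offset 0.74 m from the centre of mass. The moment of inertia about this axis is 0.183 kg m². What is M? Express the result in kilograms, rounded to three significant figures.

0.317

I = I_cm + Md² = (1/2)MR² + Md² = M·[0.5·(0.244)² + (0.74)²] = M·0.57737.
So M = 0.183 / 0.57737 = 0.31696 kg.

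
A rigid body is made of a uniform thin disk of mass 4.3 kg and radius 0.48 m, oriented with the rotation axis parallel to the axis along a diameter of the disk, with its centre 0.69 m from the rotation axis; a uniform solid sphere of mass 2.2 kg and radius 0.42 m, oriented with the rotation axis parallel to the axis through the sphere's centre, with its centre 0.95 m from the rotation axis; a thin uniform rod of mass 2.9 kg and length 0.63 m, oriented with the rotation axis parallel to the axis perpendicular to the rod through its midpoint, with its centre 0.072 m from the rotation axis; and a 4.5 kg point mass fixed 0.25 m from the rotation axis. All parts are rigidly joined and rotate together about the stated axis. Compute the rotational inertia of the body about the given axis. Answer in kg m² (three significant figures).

4.83

Thin disk: I_cm = (1/4)MR² = (1/4)(4.3)(0.48)² = 0.24768 kg m²; centre at d = 0.69 m, so the parallel axis theorem gives I = 0.24768 + (4.3)(0.69)² = 2.2949 kg m².
Solid sphere: I_cm = (2/5)MR² = (2/5)(2.2)(0.42)² = 0.15523 kg m²; centre at d = 0.95 m, so the parallel axis theorem gives I = 0.15523 + (2.2)(0.95)² = 2.1407 kg m².
Thin rod: I_cm = (1/12)ML² = (1/12)(2.9)(0.63)² = 0.095918 kg m²; centre at d = 0.072 m, so the parallel axis theorem gives I = 0.095918 + (2.9)(0.072)² = 0.11095 kg m².
Point mass: I_cm = 0; centre at d = 0.25 m, so the parallel axis theorem gives I = 0 + (4.5)(0.25)² = 0.28125 kg m².
Total I = 2.2949 + 2.1407 + 0.11095 + 0.28125 = 4.8278 kg m².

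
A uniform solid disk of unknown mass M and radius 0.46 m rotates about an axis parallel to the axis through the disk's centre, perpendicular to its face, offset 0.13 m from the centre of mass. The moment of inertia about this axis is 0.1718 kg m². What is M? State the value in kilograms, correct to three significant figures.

I = I_cm + Md² = (1/2)MR² + Md² = M·[0.5·(0.46)² + (0.13)²] = M·0.1227.
So M = 0.1718 / 0.1227 = 1.4002 kg.

1.40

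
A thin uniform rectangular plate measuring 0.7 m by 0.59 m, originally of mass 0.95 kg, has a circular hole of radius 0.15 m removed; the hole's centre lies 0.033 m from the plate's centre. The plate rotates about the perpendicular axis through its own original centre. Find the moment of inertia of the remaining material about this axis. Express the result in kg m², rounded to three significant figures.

Unpierced body about its centre: I₀ = (1/12)M(a²+b²) = (1/12)(0.95)[(0.7)² + (0.59)²] = 0.06635 kg m².
The removed disk has mass m = M·πr²/(ab) = (0.95)·π(0.15)²/(0.7·0.59) = 0.16259 kg (same uniform areal density).
Its moment of inertia about the rotation axis (parallel-axis theorem): I_hole = (1/2)mr² + md² = (1/2)(0.16259)(0.15)² + (0.16259)(0.033)² = 0.0020063 kg m².
Treating the hole as negative mass, I = I₀ − I_hole = 0.06635 − 0.0020063 = 0.064343 kg m².

0.0643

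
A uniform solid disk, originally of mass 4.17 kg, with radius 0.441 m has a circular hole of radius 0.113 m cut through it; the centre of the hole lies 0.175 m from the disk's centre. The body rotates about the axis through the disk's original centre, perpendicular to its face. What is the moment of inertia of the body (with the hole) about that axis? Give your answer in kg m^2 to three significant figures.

Unpierced body about its centre: I₀ = (1/2)MR² = (1/2)(4.17)(0.441)² = 0.40549 kg m^2.
The removed disk has mass m = M·(r/R)² = (4.17)(0.113/0.441)² = 0.27379 kg (same uniform areal density).
Its moment of inertia about the rotation axis (parallel-axis theorem): I_hole = (1/2)mr² + md² = (1/2)(0.27379)(0.113)² + (0.27379)(0.175)² = 0.010133 kg m^2.
Treating the hole as negative mass, I = I₀ − I_hole = 0.40549 − 0.010133 = 0.39536 kg m^2.

0.395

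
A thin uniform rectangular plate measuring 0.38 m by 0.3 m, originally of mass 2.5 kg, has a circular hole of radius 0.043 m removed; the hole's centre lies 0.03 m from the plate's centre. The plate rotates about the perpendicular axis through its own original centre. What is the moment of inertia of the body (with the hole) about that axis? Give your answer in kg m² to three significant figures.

Unpierced body about its centre: I₀ = (1/12)M(a²+b²) = (1/12)(2.5)[(0.38)² + (0.3)²] = 0.048833 kg m².
The removed disk has mass m = M·πr²/(ab) = (2.5)·π(0.043)²/(0.38·0.3) = 0.12739 kg (same uniform areal density).
Its moment of inertia about the rotation axis (parallel-axis theorem): I_hole = (1/2)mr² + md² = (1/2)(0.12739)(0.043)² + (0.12739)(0.03)² = 0.00023242 kg m².
Treating the hole as negative mass, I = I₀ − I_hole = 0.048833 − 0.00023242 = 0.048601 kg m².

0.0486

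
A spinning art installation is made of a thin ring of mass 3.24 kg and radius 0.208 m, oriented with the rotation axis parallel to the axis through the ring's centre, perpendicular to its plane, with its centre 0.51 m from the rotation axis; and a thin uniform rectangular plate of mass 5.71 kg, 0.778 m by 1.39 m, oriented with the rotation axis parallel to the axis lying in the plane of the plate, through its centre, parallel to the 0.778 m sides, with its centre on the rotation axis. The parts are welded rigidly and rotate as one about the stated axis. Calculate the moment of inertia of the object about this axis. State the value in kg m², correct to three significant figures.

Thin ring: I_cm = MR² = (3.24)(0.208)² = 0.14018 kg m²; centre at d = 0.51 m, so the parallel axis theorem gives I = 0.14018 + (3.24)(0.51)² = 0.9829 kg m².
Rectangular plate: I_cm = (1/12)Mb² = (1/12)(5.71)(1.39)² = 0.91936 kg m²; axis through the centre, so I = 0.91936 kg m².
Total I = 0.9829 + 0.91936 = 1.9023 kg m².

1.90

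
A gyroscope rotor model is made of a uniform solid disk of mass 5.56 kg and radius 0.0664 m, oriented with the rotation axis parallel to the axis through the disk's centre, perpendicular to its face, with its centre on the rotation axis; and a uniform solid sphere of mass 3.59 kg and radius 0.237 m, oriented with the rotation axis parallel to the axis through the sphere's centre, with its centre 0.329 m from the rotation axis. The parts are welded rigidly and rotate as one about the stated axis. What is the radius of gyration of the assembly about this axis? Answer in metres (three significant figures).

0.229

Solid disk: I_cm = (1/2)MR² = (1/2)(5.56)(0.0664)² = 0.012257 kg m^2; axis through the centre, so I = 0.012257 kg m^2.
Solid sphere: I_cm = (2/5)MR² = (2/5)(3.59)(0.237)² = 0.080659 kg m^2; centre at d = 0.329 m, so I = I_cm + Md² gives I = 0.080659 + (3.59)(0.329)² = 0.46924 kg m^2.
Total I = 0.4815 kg m^2; total mass M = 9.15 kg.
k = √(I/M) = √(0.4815/9.15) = 0.2294 m.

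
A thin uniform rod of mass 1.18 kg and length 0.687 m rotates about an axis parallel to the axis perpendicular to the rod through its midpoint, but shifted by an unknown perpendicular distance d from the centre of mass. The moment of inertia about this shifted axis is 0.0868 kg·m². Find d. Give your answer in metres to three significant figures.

0.185

About the centre-of-mass axis, I_cm = (1/12)ML² = (1/12)(1.18)(0.687)² = 0.04641 kg·m².
Parallel axis theorem: I = I_cm + Md², so Md² = 0.0868 − 0.04641 = 0.04039 kg·m².
d = √(0.04039 / 1.18) = 0.18501 m.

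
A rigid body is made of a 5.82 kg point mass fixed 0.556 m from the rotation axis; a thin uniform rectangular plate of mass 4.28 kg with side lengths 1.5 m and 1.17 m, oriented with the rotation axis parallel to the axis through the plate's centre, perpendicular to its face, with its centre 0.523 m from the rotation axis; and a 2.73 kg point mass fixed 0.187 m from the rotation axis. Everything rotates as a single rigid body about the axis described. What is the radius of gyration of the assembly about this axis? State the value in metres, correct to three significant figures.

Point mass: I_cm = 0; centre at d = 0.556 m, so I = I_cm + Md² gives I = 0 + (5.82)(0.556)² = 1.7992 kg m^2.
Rectangular plate: I_cm = (1/12)M(a²+b²) = (1/12)(4.28)[(1.5)² + (1.17)²] = 1.2907 kg m^2; centre at d = 0.523 m, so I = I_cm + Md² gives I = 1.2907 + (4.28)(0.523)² = 2.4614 kg m^2.
Point mass: I_cm = 0; centre at d = 0.187 m, so I = I_cm + Md² gives I = 0 + (2.73)(0.187)² = 0.095465 kg m^2.
Total I = 4.3561 kg m^2; total mass M = 12.83 kg.
k = √(I/M) = √(4.3561/12.83) = 0.58269 m.

0.583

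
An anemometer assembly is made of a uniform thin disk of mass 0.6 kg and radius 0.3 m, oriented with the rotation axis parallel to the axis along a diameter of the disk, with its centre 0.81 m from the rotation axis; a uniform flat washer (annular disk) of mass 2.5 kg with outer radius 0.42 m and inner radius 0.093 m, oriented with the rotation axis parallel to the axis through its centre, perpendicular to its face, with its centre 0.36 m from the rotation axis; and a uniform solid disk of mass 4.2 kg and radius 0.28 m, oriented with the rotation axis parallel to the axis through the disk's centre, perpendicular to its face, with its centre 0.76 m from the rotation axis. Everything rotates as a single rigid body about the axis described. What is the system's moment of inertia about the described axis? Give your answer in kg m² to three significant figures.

Thin disk: I_cm = (1/4)MR² = (1/4)(0.6)(0.3)² = 0.0135 kg m²; centre at d = 0.81 m, so the parallel axis theorem gives I = 0.0135 + (0.6)(0.81)² = 0.40716 kg m².
Annular disk: I_cm = (1/2)M(R²+r²) = (1/2)(2.5)[(0.42)² + (0.093)²] = 0.23131 kg m²; centre at d = 0.36 m, so the parallel axis theorem gives I = 0.23131 + (2.5)(0.36)² = 0.55531 kg m².
Solid disk: I_cm = (1/2)MR² = (1/2)(4.2)(0.28)² = 0.16464 kg m²; centre at d = 0.76 m, so the parallel axis theorem gives I = 0.16464 + (4.2)(0.76)² = 2.5906 kg m².
Total I = 0.40716 + 0.55531 + 2.5906 = 3.553 kg m².

3.55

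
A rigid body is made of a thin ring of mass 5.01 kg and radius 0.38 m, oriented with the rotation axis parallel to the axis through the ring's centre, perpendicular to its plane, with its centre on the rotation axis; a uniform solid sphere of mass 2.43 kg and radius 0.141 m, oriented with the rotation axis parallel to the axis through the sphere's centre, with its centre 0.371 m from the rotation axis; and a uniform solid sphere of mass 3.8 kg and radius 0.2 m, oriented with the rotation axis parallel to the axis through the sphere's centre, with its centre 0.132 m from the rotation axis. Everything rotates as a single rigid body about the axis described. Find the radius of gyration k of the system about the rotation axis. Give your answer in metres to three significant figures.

0.327

Thin ring: I_cm = MR² = (5.01)(0.38)² = 0.72344 kg·m²; axis through the centre, so I = 0.72344 kg·m².
Solid sphere: I_cm = (2/5)MR² = (2/5)(2.43)(0.141)² = 0.019324 kg·m²; centre at d = 0.371 m, so I = I_cm + Md² gives I = 0.019324 + (2.43)(0.371)² = 0.35379 kg·m².
Solid sphere: I_cm = (2/5)MR² = (2/5)(3.8)(0.2)² = 0.0608 kg·m²; centre at d = 0.132 m, so I = I_cm + Md² gives I = 0.0608 + (3.8)(0.132)² = 0.12701 kg·m².
Total I = 1.2042 kg·m²; total mass M = 11.24 kg.
k = √(I/M) = √(1.2042/11.24) = 0.32732 m.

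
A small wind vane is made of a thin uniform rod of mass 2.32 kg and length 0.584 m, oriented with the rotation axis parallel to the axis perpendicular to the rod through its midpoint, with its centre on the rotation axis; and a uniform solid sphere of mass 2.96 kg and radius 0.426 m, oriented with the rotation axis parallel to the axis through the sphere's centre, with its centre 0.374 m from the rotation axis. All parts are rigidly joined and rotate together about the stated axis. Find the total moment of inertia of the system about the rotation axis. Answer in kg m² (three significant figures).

Thin rod: I_cm = (1/12)ML² = (1/12)(2.32)(0.584)² = 0.065937 kg m²; axis through the centre, so I = 0.065937 kg m².
Solid sphere: I_cm = (2/5)MR² = (2/5)(2.96)(0.426)² = 0.21487 kg m²; centre at d = 0.374 m, so the parallel axis theorem gives I = 0.21487 + (2.96)(0.374)² = 0.6289 kg m².
Total I = 0.065937 + 0.6289 = 0.69484 kg m².

0.695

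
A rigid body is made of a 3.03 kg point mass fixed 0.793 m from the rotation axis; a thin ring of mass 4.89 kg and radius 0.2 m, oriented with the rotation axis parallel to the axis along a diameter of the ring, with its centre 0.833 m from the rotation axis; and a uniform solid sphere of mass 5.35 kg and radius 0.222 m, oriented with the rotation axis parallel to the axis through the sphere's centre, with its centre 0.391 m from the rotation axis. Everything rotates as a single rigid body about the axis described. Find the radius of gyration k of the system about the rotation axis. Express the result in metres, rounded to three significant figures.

Point mass: I_cm = 0; centre at d = 0.793 m, so the parallel axis theorem gives I = 0 + (3.03)(0.793)² = 1.9054 kg·m².
Thin ring: I_cm = (1/2)MR² = (1/2)(4.89)(0.2)² = 0.0978 kg·m²; centre at d = 0.833 m, so the parallel axis theorem gives I = 0.0978 + (4.89)(0.833)² = 3.4909 kg·m².
Solid sphere: I_cm = (2/5)MR² = (2/5)(5.35)(0.222)² = 0.10547 kg·m²; centre at d = 0.391 m, so the parallel axis theorem gives I = 0.10547 + (5.35)(0.391)² = 0.92338 kg·m².
Total I = 6.3197 kg·m²; total mass M = 13.27 kg.
k = √(I/M) = √(6.3197/13.27) = 0.6901 m.

0.690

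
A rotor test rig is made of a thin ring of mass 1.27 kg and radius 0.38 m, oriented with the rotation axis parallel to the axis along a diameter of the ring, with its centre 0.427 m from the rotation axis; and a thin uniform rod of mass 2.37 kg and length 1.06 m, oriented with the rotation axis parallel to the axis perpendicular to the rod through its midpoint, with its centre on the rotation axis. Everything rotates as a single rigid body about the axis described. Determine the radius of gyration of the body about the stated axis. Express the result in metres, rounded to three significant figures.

0.387

Thin ring: I_cm = (1/2)MR² = (1/2)(1.27)(0.38)² = 0.091694 kg m²; centre at d = 0.427 m, so the parallel axis theorem gives I = 0.091694 + (1.27)(0.427)² = 0.32325 kg m².
Thin rod: I_cm = (1/12)ML² = (1/12)(2.37)(1.06)² = 0.22191 kg m²; axis through the centre, so I = 0.22191 kg m².
Total I = 0.54516 kg m²; total mass M = 3.64 kg.
k = √(I/M) = √(0.54516/3.64) = 0.387 m.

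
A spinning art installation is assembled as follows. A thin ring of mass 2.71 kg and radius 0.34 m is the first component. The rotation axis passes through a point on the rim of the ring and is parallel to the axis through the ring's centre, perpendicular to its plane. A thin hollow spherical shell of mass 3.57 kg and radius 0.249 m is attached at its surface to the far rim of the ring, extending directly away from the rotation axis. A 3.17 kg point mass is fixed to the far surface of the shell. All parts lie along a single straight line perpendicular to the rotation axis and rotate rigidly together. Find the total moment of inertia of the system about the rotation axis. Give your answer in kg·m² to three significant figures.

Thin ring: I_cm = MR² = (2.71)(0.34)² = 0.31328 kg·m²; centre at d = 0.34 m, so I = I_cm + Md² gives I = 0.31328 + (2.71)(0.34)² = 0.62655 kg·m².
Spherical shell: I_cm = (2/3)MR² = (2/3)(3.57)(0.249)² = 0.14756 kg·m²; centre at d = 0.34 + 0.34 + 0.249 = 0.929 m, so I = I_cm + Md² gives I = 0.14756 + (3.57)(0.929)² = 3.2286 kg·m².
Point mass: I_cm = 0; centre at d = 0.34 + 0.34 + 0.249 + 0.249 = 1.178 m, so I = I_cm + Md² gives I = 0 + (3.17)(1.178)² = 4.399 kg·m².
Total I = 0.62655 + 3.2286 + 4.399 = 8.2541 kg·m².

8.25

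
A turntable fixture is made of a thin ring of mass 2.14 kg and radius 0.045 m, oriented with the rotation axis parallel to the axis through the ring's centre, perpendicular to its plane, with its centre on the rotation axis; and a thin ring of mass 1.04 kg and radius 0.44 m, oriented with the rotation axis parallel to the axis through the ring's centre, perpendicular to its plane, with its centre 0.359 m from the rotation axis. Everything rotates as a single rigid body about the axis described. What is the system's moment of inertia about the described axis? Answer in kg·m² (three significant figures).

Thin ring: I_cm = MR² = (2.14)(0.045)² = 0.0043335 kg·m²; axis through the centre, so I = 0.0043335 kg·m².
Thin ring: I_cm = MR² = (1.04)(0.44)² = 0.20134 kg·m²; centre at d = 0.359 m, so the parallel axis theorem gives I = 0.20134 + (1.04)(0.359)² = 0.33538 kg·m².
Total I = 0.0043335 + 0.33538 = 0.33971 kg·m².

0.340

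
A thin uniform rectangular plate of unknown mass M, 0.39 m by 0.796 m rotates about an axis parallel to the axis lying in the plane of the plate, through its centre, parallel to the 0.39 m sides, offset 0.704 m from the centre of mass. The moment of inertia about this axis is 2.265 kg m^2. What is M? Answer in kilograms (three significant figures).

I = I_cm + Md² = (1/12)Mb² + Md² = M·[0.0833333·(0.796)² + (0.704)²] = M·0.54842.
So M = 2.265 / 0.54842 = 4.1301 kg.

4.13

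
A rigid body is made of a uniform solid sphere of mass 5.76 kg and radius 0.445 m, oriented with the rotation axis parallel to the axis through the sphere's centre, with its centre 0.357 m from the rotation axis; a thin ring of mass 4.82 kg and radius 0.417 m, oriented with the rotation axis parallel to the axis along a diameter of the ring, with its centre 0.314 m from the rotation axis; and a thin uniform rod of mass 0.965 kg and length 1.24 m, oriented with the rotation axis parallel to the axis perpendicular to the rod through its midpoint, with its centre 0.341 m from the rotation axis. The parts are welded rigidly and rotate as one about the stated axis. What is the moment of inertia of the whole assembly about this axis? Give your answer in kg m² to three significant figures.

2.32

Solid sphere: I_cm = (2/5)MR² = (2/5)(5.76)(0.445)² = 0.45625 kg m²; centre at d = 0.357 m, so the parallel axis theorem gives I = 0.45625 + (5.76)(0.357)² = 1.1904 kg m².
Thin ring: I_cm = (1/2)MR² = (1/2)(4.82)(0.417)² = 0.41907 kg m²; centre at d = 0.314 m, so the parallel axis theorem gives I = 0.41907 + (4.82)(0.314)² = 0.89431 kg m².
Thin rod: I_cm = (1/12)ML² = (1/12)(0.965)(1.24)² = 0.12365 kg m²; centre at d = 0.341 m, so the parallel axis theorem gives I = 0.12365 + (0.965)(0.341)² = 0.23586 kg m².
Total I = 1.1904 + 0.89431 + 0.23586 = 2.3205 kg m².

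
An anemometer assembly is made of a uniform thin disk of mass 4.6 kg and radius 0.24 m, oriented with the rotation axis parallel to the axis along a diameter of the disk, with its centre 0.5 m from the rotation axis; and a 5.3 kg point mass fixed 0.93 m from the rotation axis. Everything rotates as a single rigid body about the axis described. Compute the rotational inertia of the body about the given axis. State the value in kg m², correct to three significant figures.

5.80

Thin disk: I_cm = (1/4)MR² = (1/4)(4.6)(0.24)² = 0.06624 kg m²; centre at d = 0.5 m, so the parallel axis theorem gives I = 0.06624 + (4.6)(0.5)² = 1.2162 kg m².
Point mass: I_cm = 0; centre at d = 0.93 m, so the parallel axis theorem gives I = 0 + (5.3)(0.93)² = 4.584 kg m².
Total I = 1.2162 + 4.584 = 5.8002 kg m².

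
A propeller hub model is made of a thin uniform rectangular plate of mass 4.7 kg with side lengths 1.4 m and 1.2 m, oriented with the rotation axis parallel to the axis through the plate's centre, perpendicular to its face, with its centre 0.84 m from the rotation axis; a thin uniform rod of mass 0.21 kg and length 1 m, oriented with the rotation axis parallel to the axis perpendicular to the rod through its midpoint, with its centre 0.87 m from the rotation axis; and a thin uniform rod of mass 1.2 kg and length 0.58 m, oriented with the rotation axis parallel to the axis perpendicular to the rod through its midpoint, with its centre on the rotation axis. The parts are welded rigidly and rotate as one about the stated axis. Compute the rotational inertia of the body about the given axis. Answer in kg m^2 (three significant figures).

4.86

Rectangular plate: I_cm = (1/12)M(a²+b²) = (1/12)(4.7)[(1.4)² + (1.2)²] = 1.3317 kg m^2; centre at d = 0.84 m, so the parallel axis theorem gives I = 1.3317 + (4.7)(0.84)² = 4.648 kg m^2.
Thin rod: I_cm = (1/12)ML² = (1/12)(0.21)(1)² = 0.0175 kg m^2; centre at d = 0.87 m, so the parallel axis theorem gives I = 0.0175 + (0.21)(0.87)² = 0.17645 kg m^2.
Thin rod: I_cm = (1/12)ML² = (1/12)(1.2)(0.58)² = 0.03364 kg m^2; axis through the centre, so I = 0.03364 kg m^2.
Total I = 4.648 + 0.17645 + 0.03364 = 4.8581 kg m^2.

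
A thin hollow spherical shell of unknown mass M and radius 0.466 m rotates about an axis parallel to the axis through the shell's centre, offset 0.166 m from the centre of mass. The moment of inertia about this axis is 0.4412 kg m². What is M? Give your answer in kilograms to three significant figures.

I = I_cm + Md² = (2/3)MR² + Md² = M·[0.666667·(0.466)² + (0.166)²] = M·0.17233.
So M = 0.4412 / 0.17233 = 2.5603 kg.

2.56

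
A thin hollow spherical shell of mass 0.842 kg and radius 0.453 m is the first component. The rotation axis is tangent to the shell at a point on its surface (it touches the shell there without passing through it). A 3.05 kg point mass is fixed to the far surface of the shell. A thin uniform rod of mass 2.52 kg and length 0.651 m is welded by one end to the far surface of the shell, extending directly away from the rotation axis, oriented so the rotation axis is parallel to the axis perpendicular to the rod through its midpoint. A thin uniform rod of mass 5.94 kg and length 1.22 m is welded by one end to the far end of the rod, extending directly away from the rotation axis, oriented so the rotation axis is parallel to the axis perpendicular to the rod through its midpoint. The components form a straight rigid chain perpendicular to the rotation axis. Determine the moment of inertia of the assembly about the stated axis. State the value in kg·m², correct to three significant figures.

Spherical shell: I_cm = (2/3)MR² = (2/3)(0.842)(0.453)² = 0.11519 kg·m²; centre at d = 0.453 m, so I = I_cm + Md² gives I = 0.11519 + (0.842)(0.453)² = 0.28798 kg·m².
Point mass: I_cm = 0; centre at d = 0.453 + 0.453 = 0.906 m, so I = I_cm + Md² gives I = 0 + (3.05)(0.906)² = 2.5035 kg·m².
Thin rod: I_cm = (1/12)ML² = (1/12)(2.52)(0.651)² = 0.088998 kg·m²; centre at d = 0.453 + 0.453 + 0.3255 = 1.2315 m, so I = I_cm + Md² gives I = 0.088998 + (2.52)(1.2315)² = 3.9108 kg·m².
Thin rod: I_cm = (1/12)ML² = (1/12)(5.94)(1.22)² = 0.73676 kg·m²; centre at d = 0.453 + 0.453 + 0.3255 + 0.3255 + 0.61 = 2.167 m, so I = I_cm + Md² gives I = 0.73676 + (5.94)(2.167)² = 28.63 kg·m².
Total I = 0.28798 + 2.5035 + 3.9108 + 28.63 = 35.333 kg·m².

35.3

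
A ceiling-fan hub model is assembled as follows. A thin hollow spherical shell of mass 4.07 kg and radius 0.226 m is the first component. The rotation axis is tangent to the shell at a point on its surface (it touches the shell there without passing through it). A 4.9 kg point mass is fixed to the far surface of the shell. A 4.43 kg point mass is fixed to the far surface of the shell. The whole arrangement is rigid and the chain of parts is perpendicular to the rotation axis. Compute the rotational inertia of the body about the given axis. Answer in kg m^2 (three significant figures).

Spherical shell: I_cm = (2/3)MR² = (2/3)(4.07)(0.226)² = 0.13859 kg m^2; centre at d = 0.226 m, so the parallel axis theorem gives I = 0.13859 + (4.07)(0.226)² = 0.34647 kg m^2.
Point mass: I_cm = 0; centre at d = 0.226 + 0.226 = 0.452 m, so the parallel axis theorem gives I = 0 + (4.9)(0.452)² = 1.0011 kg m^2.
Point mass: I_cm = 0; centre at d = 0.226 + 0.226 = 0.452 m, so the parallel axis theorem gives I = 0 + (4.43)(0.452)² = 0.90507 kg m^2.
Total I = 0.34647 + 1.0011 + 0.90507 = 2.2526 kg m^2.

2.25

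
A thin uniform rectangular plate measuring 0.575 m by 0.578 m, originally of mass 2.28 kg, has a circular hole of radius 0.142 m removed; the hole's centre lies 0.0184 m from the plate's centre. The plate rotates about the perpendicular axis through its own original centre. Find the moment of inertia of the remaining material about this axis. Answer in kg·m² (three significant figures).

0.122

Unpierced body about its centre: I₀ = (1/12)M(a²+b²) = (1/12)(2.28)[(0.575)² + (0.578)²] = 0.12629 kg·m².
The removed disk has mass m = M·πr²/(ab) = (2.28)·π(0.142)²/(0.575·0.578) = 0.43458 kg (same uniform areal density).
Its moment of inertia about the rotation axis (parallel-axis theorem): I_hole = (1/2)mr² + md² = (1/2)(0.43458)(0.142)² + (0.43458)(0.0184)² = 0.0045285 kg·m².
Treating the hole as negative mass, I = I₀ − I_hole = 0.12629 − 0.0045285 = 0.12177 kg·m².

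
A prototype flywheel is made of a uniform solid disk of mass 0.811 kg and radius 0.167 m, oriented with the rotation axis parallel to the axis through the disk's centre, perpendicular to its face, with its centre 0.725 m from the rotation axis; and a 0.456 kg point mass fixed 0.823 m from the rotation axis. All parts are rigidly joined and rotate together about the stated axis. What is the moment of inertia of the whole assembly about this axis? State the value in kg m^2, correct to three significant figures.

0.746

Solid disk: I_cm = (1/2)MR² = (1/2)(0.811)(0.167)² = 0.011309 kg m^2; centre at d = 0.725 m, so the parallel axis theorem gives I = 0.011309 + (0.811)(0.725)² = 0.43759 kg m^2.
Point mass: I_cm = 0; centre at d = 0.823 m, so the parallel axis theorem gives I = 0 + (0.456)(0.823)² = 0.30886 kg m^2.
Total I = 0.43759 + 0.30886 = 0.74645 kg m^2.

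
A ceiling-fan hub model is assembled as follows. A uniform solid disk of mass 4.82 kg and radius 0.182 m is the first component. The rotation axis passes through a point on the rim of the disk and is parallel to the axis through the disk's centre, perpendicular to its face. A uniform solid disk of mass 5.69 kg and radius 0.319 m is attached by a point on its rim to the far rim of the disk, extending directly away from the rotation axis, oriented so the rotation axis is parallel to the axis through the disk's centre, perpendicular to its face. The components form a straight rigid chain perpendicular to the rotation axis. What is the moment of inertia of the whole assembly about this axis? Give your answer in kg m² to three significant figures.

3.18

Solid disk: I_cm = (1/2)MR² = (1/2)(4.82)(0.182)² = 0.079829 kg m²; centre at d = 0.182 m, so I = I_cm + Md² gives I = 0.079829 + (4.82)(0.182)² = 0.23949 kg m².
Solid disk: I_cm = (1/2)MR² = (1/2)(5.69)(0.319)² = 0.28951 kg m²; centre at d = 0.182 + 0.182 + 0.319 = 0.683 m, so I = I_cm + Md² gives I = 0.28951 + (5.69)(0.683)² = 2.9438 kg m².
Total I = 0.23949 + 2.9438 = 3.1833 kg m².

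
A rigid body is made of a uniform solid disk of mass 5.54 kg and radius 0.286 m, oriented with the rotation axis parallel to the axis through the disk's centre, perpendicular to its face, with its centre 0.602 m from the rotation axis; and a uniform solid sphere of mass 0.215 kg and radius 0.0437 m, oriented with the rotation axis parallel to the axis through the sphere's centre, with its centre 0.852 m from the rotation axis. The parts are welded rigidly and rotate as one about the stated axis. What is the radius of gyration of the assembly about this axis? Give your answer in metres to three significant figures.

Solid disk: I_cm = (1/2)MR² = (1/2)(5.54)(0.286)² = 0.22657 kg m²; centre at d = 0.602 m, so the parallel axis theorem gives I = 0.22657 + (5.54)(0.602)² = 2.2343 kg m².
Solid sphere: I_cm = (2/5)MR² = (2/5)(0.215)(0.0437)² = 0.00016423 kg m²; centre at d = 0.852 m, so the parallel axis theorem gives I = 0.00016423 + (0.215)(0.852)² = 0.15623 kg m².
Total I = 2.3905 kg m²; total mass M = 5.755 kg.
k = √(I/M) = √(2.3905/5.755) = 0.6445 m.

0.645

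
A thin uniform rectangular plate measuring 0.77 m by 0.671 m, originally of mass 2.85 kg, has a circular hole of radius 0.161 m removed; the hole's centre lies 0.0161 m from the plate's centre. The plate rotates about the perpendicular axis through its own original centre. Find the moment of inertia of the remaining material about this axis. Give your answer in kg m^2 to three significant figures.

Unpierced body about its centre: I₀ = (1/12)M(a²+b²) = (1/12)(2.85)[(0.77)² + (0.671)²] = 0.24775 kg m^2.
The removed disk has mass m = M·πr²/(ab) = (2.85)·π(0.161)²/(0.77·0.671) = 0.44919 kg (same uniform areal density).
Its moment of inertia about the rotation axis (parallel-axis theorem): I_hole = (1/2)mr² + md² = (1/2)(0.44919)(0.161)² + (0.44919)(0.0161)² = 0.0059382 kg m^2.
Treating the hole as negative mass, I = I₀ − I_hole = 0.24775 − 0.0059382 = 0.24181 kg m^2.

0.242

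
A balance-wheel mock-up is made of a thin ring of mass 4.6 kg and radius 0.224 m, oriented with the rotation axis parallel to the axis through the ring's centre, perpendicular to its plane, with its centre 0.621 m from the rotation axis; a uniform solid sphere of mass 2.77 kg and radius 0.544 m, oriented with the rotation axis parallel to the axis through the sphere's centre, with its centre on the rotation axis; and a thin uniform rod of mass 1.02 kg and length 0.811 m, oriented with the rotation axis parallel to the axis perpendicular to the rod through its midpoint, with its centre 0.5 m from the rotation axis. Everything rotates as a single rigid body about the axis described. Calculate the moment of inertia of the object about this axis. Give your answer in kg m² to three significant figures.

2.64

Thin ring: I_cm = MR² = (4.6)(0.224)² = 0.23081 kg m²; centre at d = 0.621 m, so the parallel axis theorem gives I = 0.23081 + (4.6)(0.621)² = 2.0048 kg m².
Solid sphere: I_cm = (2/5)MR² = (2/5)(2.77)(0.544)² = 0.3279 kg m²; axis through the centre, so I = 0.3279 kg m².
Thin rod: I_cm = (1/12)ML² = (1/12)(1.02)(0.811)² = 0.055906 kg m²; centre at d = 0.5 m, so the parallel axis theorem gives I = 0.055906 + (1.02)(0.5)² = 0.31091 kg m².
Total I = 2.0048 + 0.3279 + 0.31091 = 2.6436 kg m².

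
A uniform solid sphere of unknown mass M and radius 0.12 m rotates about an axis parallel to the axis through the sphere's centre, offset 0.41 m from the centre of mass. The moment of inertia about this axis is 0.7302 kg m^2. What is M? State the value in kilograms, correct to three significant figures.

4.20

I = I_cm + Md² = (2/5)MR² + Md² = M·[0.4·(0.12)² + (0.41)²] = M·0.17386.
So M = 0.7302 / 0.17386 = 4.1999 kg.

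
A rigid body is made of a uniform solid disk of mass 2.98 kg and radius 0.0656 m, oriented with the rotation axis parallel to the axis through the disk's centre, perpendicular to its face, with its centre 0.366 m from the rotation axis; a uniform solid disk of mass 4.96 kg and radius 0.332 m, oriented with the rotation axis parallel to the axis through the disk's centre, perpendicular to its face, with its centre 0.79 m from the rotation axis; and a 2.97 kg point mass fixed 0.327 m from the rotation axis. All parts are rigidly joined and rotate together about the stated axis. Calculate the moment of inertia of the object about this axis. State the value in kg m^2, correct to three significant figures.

4.09

Solid disk: I_cm = (1/2)MR² = (1/2)(2.98)(0.0656)² = 0.006412 kg m^2; centre at d = 0.366 m, so I = I_cm + Md² gives I = 0.006412 + (2.98)(0.366)² = 0.4056 kg m^2.
Solid disk: I_cm = (1/2)MR² = (1/2)(4.96)(0.332)² = 0.27336 kg m^2; centre at d = 0.79 m, so I = I_cm + Md² gives I = 0.27336 + (4.96)(0.79)² = 3.3689 kg m^2.
Point mass: I_cm = 0; centre at d = 0.327 m, so I = I_cm + Md² gives I = 0 + (2.97)(0.327)² = 0.31758 kg m^2.
Total I = 0.4056 + 3.3689 + 0.31758 = 4.0921 kg m^2.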